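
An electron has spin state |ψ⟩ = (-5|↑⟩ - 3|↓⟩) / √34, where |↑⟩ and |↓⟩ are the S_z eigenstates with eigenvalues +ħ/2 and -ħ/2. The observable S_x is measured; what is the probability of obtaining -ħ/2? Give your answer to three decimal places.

|-x⟩ = (|↑⟩ - |↓⟩)/√2, so ⟨-x|ψ⟩ = (-2) / (√2·√34).
P = |-2|² / 68 = 4/68.

0.059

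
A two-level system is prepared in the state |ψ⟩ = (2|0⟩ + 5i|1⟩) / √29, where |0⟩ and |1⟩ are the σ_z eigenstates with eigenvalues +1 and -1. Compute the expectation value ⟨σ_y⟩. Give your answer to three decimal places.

0.690

⟨σ_y⟩ = 2 Im(a* b)/(|a|²+|b|²) with a = 2, b = 5i.
a* b = 10i, so ⟨σ_y⟩ = 20/29.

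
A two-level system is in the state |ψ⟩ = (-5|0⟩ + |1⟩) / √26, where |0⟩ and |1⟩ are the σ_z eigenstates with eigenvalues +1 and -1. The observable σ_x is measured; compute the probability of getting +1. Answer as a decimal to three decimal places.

0.308

|+x⟩ = (|0⟩ + |1⟩)/√2, so ⟨+x|ψ⟩ = (-4) / (√2·√26).
P = |-4|² / 52 = 16/52.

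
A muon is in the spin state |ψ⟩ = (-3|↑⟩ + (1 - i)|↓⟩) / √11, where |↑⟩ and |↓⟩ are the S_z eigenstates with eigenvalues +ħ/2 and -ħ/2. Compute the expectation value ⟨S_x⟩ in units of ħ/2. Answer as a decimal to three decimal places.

-0.545

⟨σ_x⟩ = 2 Re(a* b)/(|a|²+|b|²) with a = -3, b = (1 - i).
a* b = (-3 + 3i), so ⟨σ_x⟩ = -6/11.
⟨S_x⟩ = (ħ/2)·⟨σ_x⟩.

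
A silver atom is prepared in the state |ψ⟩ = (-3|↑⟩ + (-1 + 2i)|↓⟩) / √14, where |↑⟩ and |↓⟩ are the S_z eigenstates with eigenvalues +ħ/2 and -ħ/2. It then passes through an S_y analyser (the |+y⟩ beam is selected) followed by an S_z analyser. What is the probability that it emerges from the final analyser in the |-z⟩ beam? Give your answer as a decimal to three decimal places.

0.036

First analyser (S_y): P(|+y⟩) = |⟨+y|ψ⟩|² = 2/28.
After stage 1 the state is |+y⟩; P(|-z⟩) = |⟨-z|+y⟩|² = 1/2.
Joint probability = 2/28 × 1/2 = 0.036.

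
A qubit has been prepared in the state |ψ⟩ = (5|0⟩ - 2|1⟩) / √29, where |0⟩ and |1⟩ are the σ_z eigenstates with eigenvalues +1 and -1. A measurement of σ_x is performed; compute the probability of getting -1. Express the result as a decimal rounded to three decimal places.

|-x⟩ = (|0⟩ - |1⟩)/√2, so ⟨-x|ψ⟩ = (7) / (√2·√29).
P = |7|² / 58 = 49/58.

0.845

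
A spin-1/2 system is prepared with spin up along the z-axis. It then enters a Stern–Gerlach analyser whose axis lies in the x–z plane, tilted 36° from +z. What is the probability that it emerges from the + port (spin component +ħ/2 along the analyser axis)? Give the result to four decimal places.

For spin-½, the probability of finding spin-up along an axis at angle θ to the initial spin direction is cos²(θ/2); spin-down is sin²(θ/2).
θ = 36°, so P = cos²(18°) ≈ 0.9045.

0.9045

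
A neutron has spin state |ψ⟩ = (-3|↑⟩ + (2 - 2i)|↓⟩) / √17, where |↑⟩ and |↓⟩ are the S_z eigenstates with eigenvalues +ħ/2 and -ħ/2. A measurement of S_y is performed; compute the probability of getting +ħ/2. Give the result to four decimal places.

|+y⟩ = (|↑⟩ + i|↓⟩)/√2, so ⟨+y|ψ⟩ = (-5 - 2i) / (√2·√17).
P = |-5 - 2i|² / 34 = 29/34.

0.8529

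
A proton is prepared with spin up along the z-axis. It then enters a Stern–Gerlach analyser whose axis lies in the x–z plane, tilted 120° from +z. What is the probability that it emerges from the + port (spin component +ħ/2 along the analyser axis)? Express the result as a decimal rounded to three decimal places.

For spin-½, the probability of finding spin-up along an axis at angle θ to the initial spin direction is cos²(θ/2); spin-down is sin²(θ/2).
θ = 120°, so P = cos²(60°) ≈ 0.250.

0.250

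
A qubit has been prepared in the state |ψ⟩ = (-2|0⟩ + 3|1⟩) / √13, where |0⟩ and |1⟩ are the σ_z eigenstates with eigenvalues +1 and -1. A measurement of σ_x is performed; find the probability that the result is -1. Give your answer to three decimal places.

0.962

|-x⟩ = (|0⟩ - |1⟩)/√2, so ⟨-x|ψ⟩ = (-5) / (√2·√13).
P = |-5|² / 26 = 25/26.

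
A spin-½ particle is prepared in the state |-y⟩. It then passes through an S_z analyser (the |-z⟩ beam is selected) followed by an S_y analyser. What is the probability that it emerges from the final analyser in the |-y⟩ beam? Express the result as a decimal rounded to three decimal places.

First analyser (S_z): from |-y⟩, P(|-z⟩) = 1/2.
After stage 1 the state is |-z⟩; P(|-y⟩) = |⟨-y|-z⟩|² = 1/2.
Joint probability = 1/2 × 1/2 = 0.250.

0.250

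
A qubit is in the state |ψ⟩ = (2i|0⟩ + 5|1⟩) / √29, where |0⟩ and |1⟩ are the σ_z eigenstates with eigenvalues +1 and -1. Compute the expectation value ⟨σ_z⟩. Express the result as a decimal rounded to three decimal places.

⟨σ_z⟩ = |a|² - |b|² divided by |a|²+|b|², with a, b the |0⟩, |1⟩ amplitudes.
= (4 - 25)/29 = -21/29.

-0.724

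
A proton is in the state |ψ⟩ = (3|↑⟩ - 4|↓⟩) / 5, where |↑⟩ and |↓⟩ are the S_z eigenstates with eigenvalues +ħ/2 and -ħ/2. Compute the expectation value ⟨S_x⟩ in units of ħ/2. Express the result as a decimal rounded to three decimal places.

⟨σ_x⟩ = 2 Re(a* b)/(|a|²+|b|²) with a = 3, b = -4.
a* b = -12, so ⟨σ_x⟩ = -24/25.
⟨S_x⟩ = (ħ/2)·⟨σ_x⟩.

-0.960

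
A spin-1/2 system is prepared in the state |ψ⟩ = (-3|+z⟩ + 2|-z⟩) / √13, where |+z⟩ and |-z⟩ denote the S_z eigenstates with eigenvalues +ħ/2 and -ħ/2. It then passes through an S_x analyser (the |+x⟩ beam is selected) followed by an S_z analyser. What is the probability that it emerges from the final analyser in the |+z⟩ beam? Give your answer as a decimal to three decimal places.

First analyser (S_x): P(|+x⟩) = |⟨+x|ψ⟩|² = 1/26.
After stage 1 the state is |+x⟩; P(|+z⟩) = |⟨+z|+x⟩|² = 1/2.
Joint probability = 1/26 × 1/2 = 0.019.

0.019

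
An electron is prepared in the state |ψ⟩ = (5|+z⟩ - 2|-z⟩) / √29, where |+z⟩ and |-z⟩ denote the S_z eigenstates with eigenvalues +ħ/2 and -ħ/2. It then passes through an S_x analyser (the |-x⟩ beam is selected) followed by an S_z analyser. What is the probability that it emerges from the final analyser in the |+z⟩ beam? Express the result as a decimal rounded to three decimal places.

0.422

First analyser (S_x): P(|-x⟩) = |⟨-x|ψ⟩|² = 49/58.
After stage 1 the state is |-x⟩; P(|+z⟩) = |⟨+z|-x⟩|² = 1/2.
Joint probability = 49/58 × 1/2 = 0.422.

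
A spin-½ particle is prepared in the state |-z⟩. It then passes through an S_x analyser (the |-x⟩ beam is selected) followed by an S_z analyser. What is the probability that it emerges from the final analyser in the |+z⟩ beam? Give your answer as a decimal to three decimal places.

0.250

First analyser (S_x): from |-z⟩, P(|-x⟩) = 1/2.
After stage 1 the state is |-x⟩; P(|+z⟩) = |⟨+z|-x⟩|² = 1/2.
Joint probability = 1/2 × 1/2 = 0.250.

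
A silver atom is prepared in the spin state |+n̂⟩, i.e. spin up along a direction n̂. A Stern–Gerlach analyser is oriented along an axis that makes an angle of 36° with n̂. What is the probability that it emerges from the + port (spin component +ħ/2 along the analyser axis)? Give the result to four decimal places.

0.9045

For spin-½, the probability of finding spin-up along an axis at angle θ to the initial spin direction is cos²(θ/2); spin-down is sin²(θ/2).
θ = 36°, so P = cos²(18°) ≈ 0.9045.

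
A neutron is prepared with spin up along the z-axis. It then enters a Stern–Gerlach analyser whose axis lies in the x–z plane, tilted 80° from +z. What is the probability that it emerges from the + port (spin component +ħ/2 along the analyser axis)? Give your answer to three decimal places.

0.587

For spin-½, the probability of finding spin-up along an axis at angle θ to the initial spin direction is cos²(θ/2); spin-down is sin²(θ/2).
θ = 80°, so P = cos²(40°) ≈ 0.587.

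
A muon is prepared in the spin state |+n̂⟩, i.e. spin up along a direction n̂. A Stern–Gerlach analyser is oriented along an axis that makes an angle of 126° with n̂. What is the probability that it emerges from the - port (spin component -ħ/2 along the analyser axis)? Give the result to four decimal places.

For spin-½, the probability of finding spin-up along an axis at angle θ to the initial spin direction is cos²(θ/2); spin-down is sin²(θ/2).
θ = 126°, so P = sin²(63°) ≈ 0.7939.

0.7939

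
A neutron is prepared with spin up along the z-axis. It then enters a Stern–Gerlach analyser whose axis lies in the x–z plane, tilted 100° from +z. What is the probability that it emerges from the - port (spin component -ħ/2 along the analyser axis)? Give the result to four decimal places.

0.5868

For spin-½, the probability of finding spin-up along an axis at angle θ to the initial spin direction is cos²(θ/2); spin-down is sin²(θ/2).
θ = 100°, so P = sin²(50°) ≈ 0.5868.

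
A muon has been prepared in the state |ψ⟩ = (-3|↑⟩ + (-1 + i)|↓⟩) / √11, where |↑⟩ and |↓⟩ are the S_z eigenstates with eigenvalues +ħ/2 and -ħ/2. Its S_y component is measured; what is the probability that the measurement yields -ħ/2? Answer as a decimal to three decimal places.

|-y⟩ = (|↑⟩ - i|↓⟩)/√2, so ⟨-y|ψ⟩ = (-4 - i) / (√2·√11).
P = |-4 - i|² / 22 = 17/22.

0.773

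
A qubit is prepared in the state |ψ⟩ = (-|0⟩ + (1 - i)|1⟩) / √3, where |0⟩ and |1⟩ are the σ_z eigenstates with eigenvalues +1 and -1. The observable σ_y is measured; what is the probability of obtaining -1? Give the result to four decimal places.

0.1667

|-y⟩ = (|0⟩ - i|1⟩)/√2, so ⟨-y|ψ⟩ = (i) / (√2·√3).
P = |i|² / 6 = 1/6.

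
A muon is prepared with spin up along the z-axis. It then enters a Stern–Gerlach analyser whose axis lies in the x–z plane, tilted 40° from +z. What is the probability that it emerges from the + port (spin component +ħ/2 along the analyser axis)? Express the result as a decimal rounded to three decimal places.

0.883

For spin-½, the probability of finding spin-up along an axis at angle θ to the initial spin direction is cos²(θ/2); spin-down is sin²(θ/2).
θ = 40°, so P = cos²(20°) ≈ 0.883.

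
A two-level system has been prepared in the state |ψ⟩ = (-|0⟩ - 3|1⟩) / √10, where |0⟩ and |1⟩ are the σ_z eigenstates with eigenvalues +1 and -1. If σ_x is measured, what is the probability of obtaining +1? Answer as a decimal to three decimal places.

|+x⟩ = (|0⟩ + |1⟩)/√2, so ⟨+x|ψ⟩ = (-4) / (√2·√10).
P = |-4|² / 20 = 16/20.

0.800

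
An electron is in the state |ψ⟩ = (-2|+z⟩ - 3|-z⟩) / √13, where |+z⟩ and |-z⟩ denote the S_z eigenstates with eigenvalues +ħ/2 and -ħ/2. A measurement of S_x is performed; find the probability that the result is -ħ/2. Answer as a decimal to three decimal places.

0.038

|-x⟩ = (|+z⟩ - |-z⟩)/√2, so ⟨-x|ψ⟩ = (1) / (√2·√13).
P = |1|² / 26 = 1/26.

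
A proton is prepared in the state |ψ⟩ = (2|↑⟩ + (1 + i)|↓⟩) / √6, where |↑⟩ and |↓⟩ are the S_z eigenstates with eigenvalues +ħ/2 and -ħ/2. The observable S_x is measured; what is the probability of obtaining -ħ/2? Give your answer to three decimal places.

|-x⟩ = (|↑⟩ - |↓⟩)/√2, so ⟨-x|ψ⟩ = (1 - i) / (√2·√6).
P = |1 - i|² / 12 = 2/12.

0.167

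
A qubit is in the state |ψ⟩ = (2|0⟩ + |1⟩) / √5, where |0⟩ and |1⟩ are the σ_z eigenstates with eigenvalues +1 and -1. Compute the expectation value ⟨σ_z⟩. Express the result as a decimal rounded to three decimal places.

0.600

⟨σ_z⟩ = |a|² - |b|² divided by |a|²+|b|², with a, b the |0⟩, |1⟩ amplitudes.
= (4 - 1)/5 = 3/5.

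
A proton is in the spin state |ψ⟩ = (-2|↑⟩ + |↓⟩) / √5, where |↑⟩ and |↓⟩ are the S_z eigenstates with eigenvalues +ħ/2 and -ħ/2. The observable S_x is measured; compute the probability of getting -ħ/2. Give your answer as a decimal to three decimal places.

|-x⟩ = (|↑⟩ - |↓⟩)/√2, so ⟨-x|ψ⟩ = (-3) / (√2·√5).
P = |-3|² / 10 = 9/10.

0.900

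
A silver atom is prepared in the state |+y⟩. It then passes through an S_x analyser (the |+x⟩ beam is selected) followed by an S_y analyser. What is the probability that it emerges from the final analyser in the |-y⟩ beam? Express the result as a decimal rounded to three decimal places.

0.250

First analyser (S_x): from |+y⟩, P(|+x⟩) = 1/2.
After stage 1 the state is |+x⟩; P(|-y⟩) = |⟨-y|+x⟩|² = 1/2.
Joint probability = 1/2 × 1/2 = 0.250.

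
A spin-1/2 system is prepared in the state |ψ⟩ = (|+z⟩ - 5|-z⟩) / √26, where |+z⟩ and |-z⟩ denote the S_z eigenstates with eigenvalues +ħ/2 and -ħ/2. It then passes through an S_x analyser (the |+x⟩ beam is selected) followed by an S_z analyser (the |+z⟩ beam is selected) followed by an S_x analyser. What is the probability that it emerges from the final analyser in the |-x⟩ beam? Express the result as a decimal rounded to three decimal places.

0.077

First analyser (S_x): P(|+x⟩) = |⟨+x|ψ⟩|² = 16/52.
After stage 1 the state is |+x⟩; P(|+z⟩) = |⟨+z|+x⟩|² = 1/2.
After stage 2 the state is |+z⟩; P(|-x⟩) = |⟨-x|+z⟩|² = 1/2.
Joint probability = 16/52 × 1/2 × 1/2 = 0.077.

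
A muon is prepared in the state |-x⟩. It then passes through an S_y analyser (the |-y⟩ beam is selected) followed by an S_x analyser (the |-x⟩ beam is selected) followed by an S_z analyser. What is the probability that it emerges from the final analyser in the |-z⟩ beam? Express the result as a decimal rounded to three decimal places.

First analyser (S_y): from |-x⟩, P(|-y⟩) = 1/2.
After stage 1 the state is |-y⟩; P(|-x⟩) = |⟨-x|-y⟩|² = 1/2.
After stage 2 the state is |-x⟩; P(|-z⟩) = |⟨-z|-x⟩|² = 1/2.
Joint probability = 1/2 × 1/2 × 1/2 = 0.125.

0.125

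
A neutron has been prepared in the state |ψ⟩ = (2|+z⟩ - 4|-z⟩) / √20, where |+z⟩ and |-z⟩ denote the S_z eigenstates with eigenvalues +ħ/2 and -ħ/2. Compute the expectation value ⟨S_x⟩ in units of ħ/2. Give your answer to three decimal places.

⟨σ_x⟩ = 2 Re(a* b)/(|a|²+|b|²) with a = 2, b = -4.
a* b = -8, so ⟨σ_x⟩ = -16/20.
⟨S_x⟩ = (ħ/2)·⟨σ_x⟩.

-0.800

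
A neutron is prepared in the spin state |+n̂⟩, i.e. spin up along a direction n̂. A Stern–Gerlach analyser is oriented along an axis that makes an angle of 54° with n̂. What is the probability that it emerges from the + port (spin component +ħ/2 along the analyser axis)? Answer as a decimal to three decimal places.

For spin-½, the probability of finding spin-up along an axis at angle θ to the initial spin direction is cos²(θ/2); spin-down is sin²(θ/2).
θ = 54°, so P = cos²(27°) ≈ 0.794.

0.794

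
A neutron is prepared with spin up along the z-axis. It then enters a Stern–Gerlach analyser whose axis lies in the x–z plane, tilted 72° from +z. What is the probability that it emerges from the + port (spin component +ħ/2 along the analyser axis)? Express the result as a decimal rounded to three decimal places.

0.655

For spin-½, the probability of finding spin-up along an axis at angle θ to the initial spin direction is cos²(θ/2); spin-down is sin²(θ/2).
θ = 72°, so P = cos²(36°) ≈ 0.655.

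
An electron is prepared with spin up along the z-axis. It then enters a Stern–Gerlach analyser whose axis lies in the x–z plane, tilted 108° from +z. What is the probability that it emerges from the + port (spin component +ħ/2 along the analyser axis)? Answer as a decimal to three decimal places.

For spin-½, the probability of finding spin-up along an axis at angle θ to the initial spin direction is cos²(θ/2); spin-down is sin²(θ/2).
θ = 108°, so P = cos²(54°) ≈ 0.345.

0.345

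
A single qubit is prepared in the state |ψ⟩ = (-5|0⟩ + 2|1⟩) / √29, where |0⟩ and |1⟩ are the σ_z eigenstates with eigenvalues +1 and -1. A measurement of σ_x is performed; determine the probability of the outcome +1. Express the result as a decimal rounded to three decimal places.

0.155

|+x⟩ = (|0⟩ + |1⟩)/√2, so ⟨+x|ψ⟩ = (-3) / (√2·√29).
P = |-3|² / 58 = 9/58.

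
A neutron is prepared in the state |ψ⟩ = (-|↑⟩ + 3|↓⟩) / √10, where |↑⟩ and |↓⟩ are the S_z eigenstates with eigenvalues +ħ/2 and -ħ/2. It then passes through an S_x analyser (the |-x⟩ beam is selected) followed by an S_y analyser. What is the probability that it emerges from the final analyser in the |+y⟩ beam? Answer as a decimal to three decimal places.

0.400

First analyser (S_x): P(|-x⟩) = |⟨-x|ψ⟩|² = 16/20.
After stage 1 the state is |-x⟩; P(|+y⟩) = |⟨+y|-x⟩|² = 1/2.
Joint probability = 16/20 × 1/2 = 0.400.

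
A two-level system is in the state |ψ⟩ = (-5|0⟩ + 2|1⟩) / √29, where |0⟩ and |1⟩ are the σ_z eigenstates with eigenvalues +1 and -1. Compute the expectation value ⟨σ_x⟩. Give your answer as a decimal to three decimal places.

⟨σ_x⟩ = 2 Re(a* b)/(|a|²+|b|²) with a = -5, b = 2.
a* b = -10, so ⟨σ_x⟩ = -20/29.

-0.690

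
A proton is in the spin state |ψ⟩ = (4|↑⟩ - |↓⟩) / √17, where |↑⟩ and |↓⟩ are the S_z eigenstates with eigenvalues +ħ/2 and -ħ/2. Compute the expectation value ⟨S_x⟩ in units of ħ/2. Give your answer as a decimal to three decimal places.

⟨σ_x⟩ = 2 Re(a* b)/(|a|²+|b|²) with a = 4, b = -1.
a* b = -4, so ⟨σ_x⟩ = -8/17.
⟨S_x⟩ = (ħ/2)·⟨σ_x⟩.

-0.471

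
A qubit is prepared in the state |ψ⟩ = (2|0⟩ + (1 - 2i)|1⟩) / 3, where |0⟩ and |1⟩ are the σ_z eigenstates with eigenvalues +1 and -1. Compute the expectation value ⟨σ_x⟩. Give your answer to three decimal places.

0.444

⟨σ_x⟩ = 2 Re(a* b)/(|a|²+|b|²) with a = 2, b = (1 - 2i).
a* b = (2 - 4i), so ⟨σ_x⟩ = 4/9.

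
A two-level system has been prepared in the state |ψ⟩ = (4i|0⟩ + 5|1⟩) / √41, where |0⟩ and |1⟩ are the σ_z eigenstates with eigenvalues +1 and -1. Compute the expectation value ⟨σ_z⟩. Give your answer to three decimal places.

⟨σ_z⟩ = |a|² - |b|² divided by |a|²+|b|², with a, b the |0⟩, |1⟩ amplitudes.
= (16 - 25)/41 = -9/41.

-0.220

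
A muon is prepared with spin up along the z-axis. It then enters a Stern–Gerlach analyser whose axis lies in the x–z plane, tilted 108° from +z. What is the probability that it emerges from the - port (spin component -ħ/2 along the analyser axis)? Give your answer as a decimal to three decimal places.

0.655

For spin-½, the probability of finding spin-up along an axis at angle θ to the initial spin direction is cos²(θ/2); spin-down is sin²(θ/2).
θ = 108°, so P = sin²(54°) ≈ 0.655.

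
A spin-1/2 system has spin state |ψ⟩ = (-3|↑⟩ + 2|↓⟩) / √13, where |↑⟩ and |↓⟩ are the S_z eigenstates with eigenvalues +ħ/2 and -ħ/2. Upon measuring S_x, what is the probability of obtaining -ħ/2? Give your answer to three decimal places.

0.962

|-x⟩ = (|↑⟩ - |↓⟩)/√2, so ⟨-x|ψ⟩ = (-5) / (√2·√13).
P = |-5|² / 26 = 25/26.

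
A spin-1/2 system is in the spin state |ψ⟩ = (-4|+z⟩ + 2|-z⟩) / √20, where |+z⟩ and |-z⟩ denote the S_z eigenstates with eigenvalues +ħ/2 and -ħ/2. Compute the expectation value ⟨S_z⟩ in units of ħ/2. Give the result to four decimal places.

⟨σ_z⟩ = |a|² - |b|² divided by |a|²+|b|², with a, b the |+z⟩, |-z⟩ amplitudes.
= (16 - 4)/20 = 12/20.
⟨S_z⟩ = (ħ/2)·⟨σ_z⟩.

0.6000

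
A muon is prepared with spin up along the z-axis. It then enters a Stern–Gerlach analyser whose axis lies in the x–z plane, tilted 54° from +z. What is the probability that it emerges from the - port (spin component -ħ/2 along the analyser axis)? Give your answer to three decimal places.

0.206

For spin-½, the probability of finding spin-up along an axis at angle θ to the initial spin direction is cos²(θ/2); spin-down is sin²(θ/2).
θ = 54°, so P = sin²(27°) ≈ 0.206.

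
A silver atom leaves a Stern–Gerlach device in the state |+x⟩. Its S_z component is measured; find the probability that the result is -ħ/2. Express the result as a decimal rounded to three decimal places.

0.500

In the S_z basis, |+x⟩ = (|↑⟩ + |↓⟩)/√2 and |-z⟩ = |↓⟩.
|⟨-z|+x⟩|² = 1/2.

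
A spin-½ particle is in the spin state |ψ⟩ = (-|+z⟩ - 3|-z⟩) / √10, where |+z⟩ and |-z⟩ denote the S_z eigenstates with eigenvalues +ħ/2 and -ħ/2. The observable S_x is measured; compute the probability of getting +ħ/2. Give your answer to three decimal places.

|+x⟩ = (|+z⟩ + |-z⟩)/√2, so ⟨+x|ψ⟩ = (-4) / (√2·√10).
P = |-4|² / 20 = 16/20.

0.800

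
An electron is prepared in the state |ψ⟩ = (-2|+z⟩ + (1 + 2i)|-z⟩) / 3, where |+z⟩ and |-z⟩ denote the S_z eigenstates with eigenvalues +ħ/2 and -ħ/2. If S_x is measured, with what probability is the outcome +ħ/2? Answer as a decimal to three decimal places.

|+x⟩ = (|+z⟩ + |-z⟩)/√2, so ⟨+x|ψ⟩ = (-1 + 2i) / (√2·3).
P = |-1 + 2i|² / 18 = 5/18.

0.278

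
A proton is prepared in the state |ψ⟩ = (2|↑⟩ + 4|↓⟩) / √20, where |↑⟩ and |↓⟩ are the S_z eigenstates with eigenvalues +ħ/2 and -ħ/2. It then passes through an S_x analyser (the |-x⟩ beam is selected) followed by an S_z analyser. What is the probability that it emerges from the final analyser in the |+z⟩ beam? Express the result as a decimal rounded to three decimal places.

First analyser (S_x): P(|-x⟩) = |⟨-x|ψ⟩|² = 4/40.
After stage 1 the state is |-x⟩; P(|+z⟩) = |⟨+z|-x⟩|² = 1/2.
Joint probability = 4/40 × 1/2 = 0.050.

0.050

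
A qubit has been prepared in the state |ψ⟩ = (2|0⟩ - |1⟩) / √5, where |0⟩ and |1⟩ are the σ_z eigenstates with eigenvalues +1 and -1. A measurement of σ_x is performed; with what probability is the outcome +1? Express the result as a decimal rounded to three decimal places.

0.100

|+x⟩ = (|0⟩ + |1⟩)/√2, so ⟨+x|ψ⟩ = (1) / (√2·√5).
P = |1|² / 10 = 1/10.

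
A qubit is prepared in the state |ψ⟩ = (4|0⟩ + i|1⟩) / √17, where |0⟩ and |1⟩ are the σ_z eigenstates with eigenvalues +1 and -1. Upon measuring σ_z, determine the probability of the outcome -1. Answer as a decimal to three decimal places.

0.059

The -1 outcome corresponds to |1⟩. Its amplitude in |ψ⟩ is i/√17.
P = |i|² / 17 = 1/17.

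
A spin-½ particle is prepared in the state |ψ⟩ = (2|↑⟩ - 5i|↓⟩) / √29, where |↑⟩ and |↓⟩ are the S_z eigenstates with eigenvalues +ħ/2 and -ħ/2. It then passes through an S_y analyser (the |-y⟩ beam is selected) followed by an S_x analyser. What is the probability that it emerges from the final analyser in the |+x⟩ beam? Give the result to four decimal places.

0.4224

First analyser (S_y): P(|-y⟩) = |⟨-y|ψ⟩|² = 49/58.
After stage 1 the state is |-y⟩; P(|+x⟩) = |⟨+x|-y⟩|² = 1/2.
Joint probability = 49/58 × 1/2 = 0.4224.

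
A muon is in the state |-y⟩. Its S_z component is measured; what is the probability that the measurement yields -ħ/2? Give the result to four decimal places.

0.5000

In the S_z basis, |-y⟩ = (|↑⟩ - i|↓⟩)/√2 and |-z⟩ = |↓⟩.
|⟨-z|-y⟩|² = 1/2.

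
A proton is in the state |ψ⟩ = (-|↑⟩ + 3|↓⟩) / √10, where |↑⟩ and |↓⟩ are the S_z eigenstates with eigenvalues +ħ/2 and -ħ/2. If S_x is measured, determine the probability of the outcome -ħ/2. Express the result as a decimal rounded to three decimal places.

0.800

|-x⟩ = (|↑⟩ - |↓⟩)/√2, so ⟨-x|ψ⟩ = (-4) / (√2·√10).
P = |-4|² / 20 = 16/20.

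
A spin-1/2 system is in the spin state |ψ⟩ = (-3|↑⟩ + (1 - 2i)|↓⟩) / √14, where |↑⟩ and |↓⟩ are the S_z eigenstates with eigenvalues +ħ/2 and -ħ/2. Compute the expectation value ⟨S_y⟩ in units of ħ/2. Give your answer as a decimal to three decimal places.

⟨σ_y⟩ = 2 Im(a* b)/(|a|²+|b|²) with a = -3, b = (1 - 2i).
a* b = (-3 + 6i), so ⟨σ_y⟩ = 12/14.
⟨S_y⟩ = (ħ/2)·⟨σ_y⟩.

0.857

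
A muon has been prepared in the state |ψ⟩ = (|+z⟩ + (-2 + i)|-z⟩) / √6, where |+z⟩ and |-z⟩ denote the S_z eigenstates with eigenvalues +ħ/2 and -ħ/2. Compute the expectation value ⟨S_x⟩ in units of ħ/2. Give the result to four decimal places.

⟨σ_x⟩ = 2 Re(a* b)/(|a|²+|b|²) with a = 1, b = (-2 + i).
a* b = (-2 + i), so ⟨σ_x⟩ = -4/6.
⟨S_x⟩ = (ħ/2)·⟨σ_x⟩.

-0.6667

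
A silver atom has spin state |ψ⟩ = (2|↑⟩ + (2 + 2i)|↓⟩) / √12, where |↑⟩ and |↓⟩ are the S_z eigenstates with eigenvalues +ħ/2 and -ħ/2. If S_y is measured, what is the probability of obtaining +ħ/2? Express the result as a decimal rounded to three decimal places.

0.833

|+y⟩ = (|↑⟩ + i|↓⟩)/√2, so ⟨+y|ψ⟩ = (4 - 2i) / (√2·√12).
P = |4 - 2i|² / 24 = 20/24.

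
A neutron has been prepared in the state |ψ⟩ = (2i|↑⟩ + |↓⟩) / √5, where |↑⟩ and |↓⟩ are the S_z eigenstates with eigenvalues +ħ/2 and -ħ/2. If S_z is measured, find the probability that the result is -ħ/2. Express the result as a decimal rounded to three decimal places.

0.200

The -ħ/2 outcome corresponds to |↓⟩. Its amplitude in |ψ⟩ is 1/√5.
P = |1|² / 5 = 1/5.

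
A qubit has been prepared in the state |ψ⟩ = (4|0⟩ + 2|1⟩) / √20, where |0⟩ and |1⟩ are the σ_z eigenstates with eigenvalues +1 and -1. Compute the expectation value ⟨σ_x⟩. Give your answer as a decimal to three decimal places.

⟨σ_x⟩ = 2 Re(a* b)/(|a|²+|b|²) with a = 4, b = 2.
a* b = 8, so ⟨σ_x⟩ = 16/20.

0.800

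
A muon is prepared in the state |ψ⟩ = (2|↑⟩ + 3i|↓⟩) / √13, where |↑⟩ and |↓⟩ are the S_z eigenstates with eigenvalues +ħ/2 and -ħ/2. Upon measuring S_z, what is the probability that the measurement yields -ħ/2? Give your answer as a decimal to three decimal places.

The -ħ/2 outcome corresponds to |↓⟩. Its amplitude in |ψ⟩ is 3i/√13.
P = |3i|² / 13 = 9/13.

0.692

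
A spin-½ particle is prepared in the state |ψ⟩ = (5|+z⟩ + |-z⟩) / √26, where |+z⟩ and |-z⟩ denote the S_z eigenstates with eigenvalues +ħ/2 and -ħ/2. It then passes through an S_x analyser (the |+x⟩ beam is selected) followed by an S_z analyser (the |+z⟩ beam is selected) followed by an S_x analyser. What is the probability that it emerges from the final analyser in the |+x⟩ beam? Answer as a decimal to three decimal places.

First analyser (S_x): P(|+x⟩) = |⟨+x|ψ⟩|² = 36/52.
After stage 1 the state is |+x⟩; P(|+z⟩) = |⟨+z|+x⟩|² = 1/2.
After stage 2 the state is |+z⟩; P(|+x⟩) = |⟨+x|+z⟩|² = 1/2.
Joint probability = 36/52 × 1/2 × 1/2 = 0.173.

0.173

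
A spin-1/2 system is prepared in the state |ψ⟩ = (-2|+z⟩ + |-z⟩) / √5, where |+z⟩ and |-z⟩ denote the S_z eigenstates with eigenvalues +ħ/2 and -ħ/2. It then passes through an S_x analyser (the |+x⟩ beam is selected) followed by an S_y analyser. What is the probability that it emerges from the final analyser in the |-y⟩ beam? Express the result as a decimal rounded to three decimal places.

First analyser (S_x): P(|+x⟩) = |⟨+x|ψ⟩|² = 1/10.
After stage 1 the state is |+x⟩; P(|-y⟩) = |⟨-y|+x⟩|² = 1/2.
Joint probability = 1/10 × 1/2 = 0.050.

0.050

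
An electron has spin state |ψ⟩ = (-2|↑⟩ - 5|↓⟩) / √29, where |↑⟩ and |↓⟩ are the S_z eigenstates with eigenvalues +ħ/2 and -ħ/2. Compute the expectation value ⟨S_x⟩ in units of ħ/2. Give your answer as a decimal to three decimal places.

⟨σ_x⟩ = 2 Re(a* b)/(|a|²+|b|²) with a = -2, b = -5.
a* b = 10, so ⟨σ_x⟩ = 20/29.
⟨S_x⟩ = (ħ/2)·⟨σ_x⟩.

0.690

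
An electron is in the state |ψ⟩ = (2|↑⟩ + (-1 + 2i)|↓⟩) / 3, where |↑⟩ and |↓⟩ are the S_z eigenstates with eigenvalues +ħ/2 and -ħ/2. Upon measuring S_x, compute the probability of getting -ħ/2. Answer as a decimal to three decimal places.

0.722

|-x⟩ = (|↑⟩ - |↓⟩)/√2, so ⟨-x|ψ⟩ = (3 - 2i) / (√2·3).
P = |3 - 2i|² / 18 = 13/18.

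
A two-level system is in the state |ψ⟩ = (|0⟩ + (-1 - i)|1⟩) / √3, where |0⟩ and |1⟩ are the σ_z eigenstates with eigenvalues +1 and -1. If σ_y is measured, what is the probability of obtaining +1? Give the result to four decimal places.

|+y⟩ = (|0⟩ + i|1⟩)/√2, so ⟨+y|ψ⟩ = (i) / (√2·√3).
P = |i|² / 6 = 1/6.

0.1667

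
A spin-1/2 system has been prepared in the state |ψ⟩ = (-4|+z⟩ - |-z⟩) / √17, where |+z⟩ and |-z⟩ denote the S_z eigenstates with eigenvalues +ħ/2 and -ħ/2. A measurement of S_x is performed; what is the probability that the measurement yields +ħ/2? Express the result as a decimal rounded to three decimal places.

0.735

|+x⟩ = (|+z⟩ + |-z⟩)/√2, so ⟨+x|ψ⟩ = (-5) / (√2·√17).
P = |-5|² / 34 = 25/34.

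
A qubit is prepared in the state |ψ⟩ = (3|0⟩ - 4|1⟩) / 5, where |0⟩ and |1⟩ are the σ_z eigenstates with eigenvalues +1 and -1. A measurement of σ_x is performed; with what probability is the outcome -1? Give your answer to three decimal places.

|-x⟩ = (|0⟩ - |1⟩)/√2, so ⟨-x|ψ⟩ = (7) / (√2·5).
P = |7|² / 50 = 49/50.

0.980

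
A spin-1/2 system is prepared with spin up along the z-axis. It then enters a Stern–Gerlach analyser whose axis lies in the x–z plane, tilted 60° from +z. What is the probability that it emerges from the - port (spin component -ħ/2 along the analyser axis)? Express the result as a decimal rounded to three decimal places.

0.250

For spin-½, the probability of finding spin-up along an axis at angle θ to the initial spin direction is cos²(θ/2); spin-down is sin²(θ/2).
θ = 60°, so P = sin²(30°) ≈ 0.250.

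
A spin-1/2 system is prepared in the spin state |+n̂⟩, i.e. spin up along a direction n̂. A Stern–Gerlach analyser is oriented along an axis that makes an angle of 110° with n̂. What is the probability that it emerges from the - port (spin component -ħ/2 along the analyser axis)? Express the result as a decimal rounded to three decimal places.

For spin-½, the probability of finding spin-up along an axis at angle θ to the initial spin direction is cos²(θ/2); spin-down is sin²(θ/2).
θ = 110°, so P = sin²(55°) ≈ 0.671.

0.671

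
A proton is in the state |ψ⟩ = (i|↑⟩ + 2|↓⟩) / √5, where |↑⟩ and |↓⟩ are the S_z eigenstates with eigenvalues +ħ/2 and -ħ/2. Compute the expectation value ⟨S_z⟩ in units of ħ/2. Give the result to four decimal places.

⟨σ_z⟩ = |a|² - |b|² divided by |a|²+|b|², with a, b the |↑⟩, |↓⟩ amplitudes.
= (1 - 4)/5 = -3/5.
⟨S_z⟩ = (ħ/2)·⟨σ_z⟩.

-0.6000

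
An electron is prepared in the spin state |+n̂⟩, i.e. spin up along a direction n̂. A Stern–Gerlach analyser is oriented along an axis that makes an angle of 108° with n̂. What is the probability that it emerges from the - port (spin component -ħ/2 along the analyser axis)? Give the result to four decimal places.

For spin-½, the probability of finding spin-up along an axis at angle θ to the initial spin direction is cos²(θ/2); spin-down is sin²(θ/2).
θ = 108°, so P = sin²(54°) ≈ 0.6545.

0.6545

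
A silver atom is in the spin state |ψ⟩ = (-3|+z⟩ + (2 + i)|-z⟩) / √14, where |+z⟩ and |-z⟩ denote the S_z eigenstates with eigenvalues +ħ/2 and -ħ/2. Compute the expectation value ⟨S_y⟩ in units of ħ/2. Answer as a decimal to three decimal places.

⟨σ_y⟩ = 2 Im(a* b)/(|a|²+|b|²) with a = -3, b = (2 + i).
a* b = (-6 - 3i), so ⟨σ_y⟩ = -6/14.
⟨S_y⟩ = (ħ/2)·⟨σ_y⟩.

-0.429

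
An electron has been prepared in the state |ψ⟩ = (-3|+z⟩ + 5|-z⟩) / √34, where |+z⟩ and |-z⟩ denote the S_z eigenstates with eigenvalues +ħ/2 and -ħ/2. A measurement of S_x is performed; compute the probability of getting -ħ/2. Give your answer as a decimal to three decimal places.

0.941

|-x⟩ = (|+z⟩ - |-z⟩)/√2, so ⟨-x|ψ⟩ = (-8) / (√2·√34).
P = |-8|² / 68 = 64/68.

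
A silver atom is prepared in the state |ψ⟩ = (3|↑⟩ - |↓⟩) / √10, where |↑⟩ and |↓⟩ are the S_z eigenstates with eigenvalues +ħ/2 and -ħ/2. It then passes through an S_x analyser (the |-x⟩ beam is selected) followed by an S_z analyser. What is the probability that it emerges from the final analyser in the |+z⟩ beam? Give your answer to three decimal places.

First analyser (S_x): P(|-x⟩) = |⟨-x|ψ⟩|² = 16/20.
After stage 1 the state is |-x⟩; P(|+z⟩) = |⟨+z|-x⟩|² = 1/2.
Joint probability = 16/20 × 1/2 = 0.400.

0.400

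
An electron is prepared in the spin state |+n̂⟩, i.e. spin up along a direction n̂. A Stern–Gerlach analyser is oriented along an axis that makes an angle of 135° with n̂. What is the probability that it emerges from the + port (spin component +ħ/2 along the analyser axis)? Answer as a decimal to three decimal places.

For spin-½, the probability of finding spin-up along an axis at angle θ to the initial spin direction is cos²(θ/2); spin-down is sin²(θ/2).
θ = 135°, so P = cos²(67.5°) ≈ 0.146.

0.146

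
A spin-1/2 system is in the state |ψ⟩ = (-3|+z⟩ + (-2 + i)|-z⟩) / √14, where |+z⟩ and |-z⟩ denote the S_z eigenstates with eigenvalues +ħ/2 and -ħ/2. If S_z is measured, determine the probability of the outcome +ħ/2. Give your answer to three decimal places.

The +ħ/2 outcome corresponds to |+z⟩. Its amplitude in |ψ⟩ is -3/√14.
P = |-3|² / 14 = 9/14.

0.643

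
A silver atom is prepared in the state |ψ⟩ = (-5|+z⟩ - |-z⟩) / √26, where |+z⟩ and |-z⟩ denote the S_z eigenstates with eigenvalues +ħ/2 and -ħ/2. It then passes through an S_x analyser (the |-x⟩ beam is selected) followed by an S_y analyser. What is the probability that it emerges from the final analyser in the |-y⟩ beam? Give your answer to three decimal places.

First analyser (S_x): P(|-x⟩) = |⟨-x|ψ⟩|² = 16/52.
After stage 1 the state is |-x⟩; P(|-y⟩) = |⟨-y|-x⟩|² = 1/2.
Joint probability = 16/52 × 1/2 = 0.154.

0.154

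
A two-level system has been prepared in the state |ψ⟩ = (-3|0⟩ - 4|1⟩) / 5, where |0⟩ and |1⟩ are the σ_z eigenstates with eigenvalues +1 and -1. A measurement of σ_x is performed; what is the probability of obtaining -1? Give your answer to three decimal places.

|-x⟩ = (|0⟩ - |1⟩)/√2, so ⟨-x|ψ⟩ = (1) / (√2·5).
P = |1|² / 50 = 1/50.

0.020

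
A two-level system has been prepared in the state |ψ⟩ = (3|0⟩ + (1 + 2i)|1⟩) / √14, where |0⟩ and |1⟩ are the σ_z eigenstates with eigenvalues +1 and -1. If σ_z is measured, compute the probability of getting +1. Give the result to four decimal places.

0.6429

The +1 outcome corresponds to |0⟩. Its amplitude in |ψ⟩ is 3/√14.
P = |3|² / 14 = 9/14.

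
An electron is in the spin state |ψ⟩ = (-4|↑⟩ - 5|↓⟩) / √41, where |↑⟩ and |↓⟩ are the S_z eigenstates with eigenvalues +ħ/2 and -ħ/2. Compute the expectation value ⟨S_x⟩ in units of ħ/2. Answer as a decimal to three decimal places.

0.976

⟨σ_x⟩ = 2 Re(a* b)/(|a|²+|b|²) with a = -4, b = -5.
a* b = 20, so ⟨σ_x⟩ = 40/41.
⟨S_x⟩ = (ħ/2)·⟨σ_x⟩.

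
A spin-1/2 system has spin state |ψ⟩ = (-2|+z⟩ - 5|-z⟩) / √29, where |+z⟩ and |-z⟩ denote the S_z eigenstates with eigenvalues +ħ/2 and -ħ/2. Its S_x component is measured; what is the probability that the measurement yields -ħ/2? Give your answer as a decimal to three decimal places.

0.155

|-x⟩ = (|+z⟩ - |-z⟩)/√2, so ⟨-x|ψ⟩ = (3) / (√2·√29).
P = |3|² / 58 = 9/58.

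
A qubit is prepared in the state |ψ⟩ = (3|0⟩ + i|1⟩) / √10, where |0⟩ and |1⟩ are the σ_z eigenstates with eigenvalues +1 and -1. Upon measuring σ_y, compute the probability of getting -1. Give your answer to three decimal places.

0.200

|-y⟩ = (|0⟩ - i|1⟩)/√2, so ⟨-y|ψ⟩ = (2) / (√2·√10).
P = |2|² / 20 = 4/20.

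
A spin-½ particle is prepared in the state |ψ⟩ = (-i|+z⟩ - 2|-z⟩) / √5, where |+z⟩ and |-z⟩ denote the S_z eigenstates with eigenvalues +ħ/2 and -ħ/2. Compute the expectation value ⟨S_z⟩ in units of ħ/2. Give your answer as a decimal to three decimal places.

-0.600

⟨σ_z⟩ = |a|² - |b|² divided by |a|²+|b|², with a, b the |+z⟩, |-z⟩ amplitudes.
= (1 - 4)/5 = -3/5.
⟨S_z⟩ = (ħ/2)·⟨σ_z⟩.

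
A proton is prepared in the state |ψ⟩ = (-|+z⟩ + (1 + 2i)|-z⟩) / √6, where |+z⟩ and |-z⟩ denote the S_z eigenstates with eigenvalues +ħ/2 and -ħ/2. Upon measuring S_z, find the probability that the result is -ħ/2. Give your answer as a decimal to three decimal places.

0.833

The -ħ/2 outcome corresponds to |-z⟩. Its amplitude in |ψ⟩ is (1 + 2i)/√6.
P = |1 + 2i|² / 6 = 5/6.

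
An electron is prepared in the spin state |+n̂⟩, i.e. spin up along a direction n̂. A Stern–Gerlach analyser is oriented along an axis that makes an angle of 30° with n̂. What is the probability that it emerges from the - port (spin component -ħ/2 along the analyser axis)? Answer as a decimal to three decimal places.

0.067

For spin-½, the probability of finding spin-up along an axis at angle θ to the initial spin direction is cos²(θ/2); spin-down is sin²(θ/2).
θ = 30°, so P = sin²(15°) ≈ 0.067.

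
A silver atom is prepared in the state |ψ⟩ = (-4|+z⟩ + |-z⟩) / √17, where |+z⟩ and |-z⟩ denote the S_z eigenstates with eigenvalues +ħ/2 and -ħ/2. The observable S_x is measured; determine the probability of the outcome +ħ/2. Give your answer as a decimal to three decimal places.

0.265

|+x⟩ = (|+z⟩ + |-z⟩)/√2, so ⟨+x|ψ⟩ = (-3) / (√2·√17).
P = |-3|² / 34 = 9/34.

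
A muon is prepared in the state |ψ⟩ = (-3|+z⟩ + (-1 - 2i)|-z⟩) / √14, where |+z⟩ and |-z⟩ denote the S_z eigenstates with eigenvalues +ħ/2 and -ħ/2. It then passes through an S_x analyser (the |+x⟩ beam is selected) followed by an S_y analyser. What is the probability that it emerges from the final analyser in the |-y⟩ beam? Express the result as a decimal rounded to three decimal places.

First analyser (S_x): P(|+x⟩) = |⟨+x|ψ⟩|² = 20/28.
After stage 1 the state is |+x⟩; P(|-y⟩) = |⟨-y|+x⟩|² = 1/2.
Joint probability = 20/28 × 1/2 = 0.357.

0.357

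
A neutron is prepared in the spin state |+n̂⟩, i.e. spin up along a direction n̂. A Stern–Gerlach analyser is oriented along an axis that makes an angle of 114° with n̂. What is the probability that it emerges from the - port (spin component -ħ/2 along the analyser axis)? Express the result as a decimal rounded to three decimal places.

0.703

For spin-½, the probability of finding spin-up along an axis at angle θ to the initial spin direction is cos²(θ/2); spin-down is sin²(θ/2).
θ = 114°, so P = sin²(57°) ≈ 0.703.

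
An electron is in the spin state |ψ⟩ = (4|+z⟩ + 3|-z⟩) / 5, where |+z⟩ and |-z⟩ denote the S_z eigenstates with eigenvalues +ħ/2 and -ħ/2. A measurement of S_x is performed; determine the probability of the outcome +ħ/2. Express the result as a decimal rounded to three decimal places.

0.980

|+x⟩ = (|+z⟩ + |-z⟩)/√2, so ⟨+x|ψ⟩ = (7) / (√2·5).
P = |7|² / 50 = 49/50.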